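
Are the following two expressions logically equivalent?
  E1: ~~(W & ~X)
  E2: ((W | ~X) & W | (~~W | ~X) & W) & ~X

E1: ~~(W & ~X)
    = W & ~X
E2: ((W | ~X) & W | (~~W | ~X) & W) & ~X
    = ((W | ~X) & W | (W | ~X) & W) & ~X
    = (W | ~X) & W & ~X
    = W & ~X
Both reduce to W & ~X, so they are equivalent.

Yes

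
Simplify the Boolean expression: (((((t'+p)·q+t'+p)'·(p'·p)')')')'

(((((t'+p)·q+t'+p)'·(p'·p)')')')'
= (((t'+p)·q+t'+p)'·(p'·p)')'
= ((t'+p)'·(p'·p)')'
= t'+p+p'·p
= t'+p

t'+p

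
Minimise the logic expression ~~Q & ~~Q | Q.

~~Q & ~~Q | Q
= ~~Q | Q
= Q | Q
= Q

Q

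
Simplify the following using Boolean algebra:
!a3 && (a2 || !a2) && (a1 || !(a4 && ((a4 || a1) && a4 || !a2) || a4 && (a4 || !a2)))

!a3 && (a2 || !a2) && (a1 || !(a4 && ((a4 || a1) && a4 || !a2) || a4 && (a4 || !a2)))
= !a3 && (a1 || !(a4 && ((a4 || a1) && a4 || !a2) || a4 && (a4 || !a2)))   — complement / identity
= !a3 && (a1 || !(a4 && (a4 || !a2) || a4 && (a4 || !a2)))   — absorption
= !a3 && (a1 || !(a4 && (a4 || !a2)))   — idempotence
= !a3 && (a1 || !a4)   — absorption

!a3 && (a1 || !a4)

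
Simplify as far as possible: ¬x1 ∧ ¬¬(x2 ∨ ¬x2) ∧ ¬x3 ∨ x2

¬x1 ∧ ¬x3 ∨ x2

¬x1 ∧ ¬¬(x2 ∨ ¬x2) ∧ ¬x3 ∨ x2
= ¬x1 ∧ (x2 ∨ ¬x2) ∧ ¬x3 ∨ x2   (double negation)
= ¬x1 ∧ ¬x3 ∨ x2   (complement / identity)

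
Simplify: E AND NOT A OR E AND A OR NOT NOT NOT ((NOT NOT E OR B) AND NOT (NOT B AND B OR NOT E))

TRUE

E AND NOT A OR E AND A OR NOT NOT NOT ((NOT NOT E OR B) AND NOT (NOT B AND B OR NOT E))
= E AND NOT A OR E AND A OR NOT NOT NOT ((NOT NOT E OR B) AND NOT NOT E)
= E AND NOT A OR E AND A OR NOT NOT NOT NOT NOT E
= E AND NOT A OR E AND A OR NOT NOT NOT E
= E AND NOT A OR E AND A OR NOT E
= E OR NOT E
= TRUE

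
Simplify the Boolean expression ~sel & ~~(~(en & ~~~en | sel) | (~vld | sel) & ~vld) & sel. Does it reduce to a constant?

0

~sel & ~~(~(en & ~~~en | sel) | (~vld | sel) & ~vld) & sel
= ~sel & ~~(~(en & ~~~en | sel) | ~vld) & sel   — absorption
= ~sel & (~(en & ~~~en | sel) | ~vld) & sel   — double negation
= ~sel & (~(en & ~en | sel) | ~vld) & sel   — double negation
= ~sel & (~sel | ~vld) & sel   — complement / identity
= ~sel & sel   — absorption
= 0   — complement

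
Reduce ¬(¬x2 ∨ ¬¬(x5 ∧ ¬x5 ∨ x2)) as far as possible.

¬(¬x2 ∨ ¬¬(x5 ∧ ¬x5 ∨ x2))
= x2 ∧ ¬(x5 ∧ ¬x5 ∨ x2)   (De Morgan)
= x2 ∧ ¬x2   (complement / identity)
= False   (complement)

False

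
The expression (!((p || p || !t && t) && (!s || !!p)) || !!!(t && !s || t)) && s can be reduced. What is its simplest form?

(!p || !t) && s

(!((p || p || !t && t) && (!s || !!p)) || !!!(t && !s || t)) && s
= (!((p || p || !t && t) && (!s || p)) || !!!(t && !s || t)) && s   — double negation
= (!((p || p || !t && t) && (!s || p)) || !(t && !s || t)) && s   — double negation
= (!((p || p) && (!s || p)) || !(t && !s || t)) && s   — complement / identity
= (!(p && !s || p) || !(t && !s || t)) && s   — distribution
= (!(p && !s || p) || !t) && s   — absorption
= (!p || !t) && s   — absorption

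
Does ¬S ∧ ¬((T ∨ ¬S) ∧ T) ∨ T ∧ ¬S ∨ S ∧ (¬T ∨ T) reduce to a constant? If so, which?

¬S ∧ ¬((T ∨ ¬S) ∧ T) ∨ T ∧ ¬S ∨ S ∧ (¬T ∨ T)
= ¬S ∧ (¬((T ∨ ¬S) ∧ T) ∨ T) ∨ S ∧ (¬T ∨ T)   [distribution]
= ¬S ∧ (¬T ∨ T) ∨ S ∧ (¬T ∨ T)   [absorption]
= ¬T ∨ T   [distribution]
= True   [complement]

yes, True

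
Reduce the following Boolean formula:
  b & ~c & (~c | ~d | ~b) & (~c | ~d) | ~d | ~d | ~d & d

b & ~c & (~c | ~d | ~b) & (~c | ~d) | ~d | ~d | ~d & d
= b & ~c & (~c | ~d) | ~d | ~d | ~d & d   [absorption]
= b & ~c & (~c | ~d) | ~d | ~d   [complement / identity]
= b & ~c & (~c | ~d) | ~d   [idempotence]
= b & ~c | ~d   [absorption]

b & ~c | ~d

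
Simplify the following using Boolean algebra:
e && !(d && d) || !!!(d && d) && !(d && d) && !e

e && !(d && d) || !!!(d && d) && !(d && d) && !e
= e && !(d && d) || !(d && d) && !(d && d) && !e   — double negation
= e && !(d && d) || !(d && d) && !e   — idempotence
= !(d && d)   — distribution
= !d   — idempotence

!d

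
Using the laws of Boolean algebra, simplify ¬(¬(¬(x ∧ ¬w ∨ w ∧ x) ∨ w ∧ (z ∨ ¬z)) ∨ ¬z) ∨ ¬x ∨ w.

¬x ∨ w

¬(¬(¬(x ∧ ¬w ∨ w ∧ x) ∨ w ∧ (z ∨ ¬z)) ∨ ¬z) ∨ ¬x ∨ w
= (¬(x ∧ ¬w ∨ w ∧ x) ∨ w ∧ (z ∨ ¬z)) ∧ z ∨ ¬x ∨ w   [De Morgan]
= (¬x ∨ w ∧ (z ∨ ¬z)) ∧ z ∨ ¬x ∨ w   [distribution]
= (¬x ∨ w) ∧ z ∨ ¬x ∨ w   [complement / identity]
= ¬x ∨ w   [absorption]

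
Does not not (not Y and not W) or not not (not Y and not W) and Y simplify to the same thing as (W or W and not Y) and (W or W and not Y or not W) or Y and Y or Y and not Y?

No

E1: not not (not Y and not W) or not not (not Y and not W) and Y
    = not not (not Y and not W)   (absorption)
    = not Y and not W   (double negation)
E2: (W or W and not Y) and (W or W and not Y or not W) or Y and Y or Y and not Y
    = W or W and not Y or Y and Y or Y and not Y   (absorption)
    = W or W and not Y or Y   (distribution)
    = W or Y   (absorption)
These differ: at W=1, Y=1, E1 = 0 but E2 = 1.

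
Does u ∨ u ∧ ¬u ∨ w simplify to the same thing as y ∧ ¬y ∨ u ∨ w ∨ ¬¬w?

Yes

E1: u ∨ u ∧ ¬u ∨ w
    = u ∨ w   — complement / identity
E2: y ∧ ¬y ∨ u ∨ w ∨ ¬¬w
    = u ∨ w ∨ ¬¬w   — complement / identity
    = u ∨ w ∨ w   — double negation
    = u ∨ w   — idempotence
Both reduce to u ∨ w, so they are equivalent.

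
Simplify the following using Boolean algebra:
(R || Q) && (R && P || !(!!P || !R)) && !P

R && !P

(R || Q) && (R && P || !(!!P || !R)) && !P
= (R || Q) && (R && P || !P && R) && !P   — De Morgan
= (R || Q) && R && !P   — distribution
= R && !P   — absorption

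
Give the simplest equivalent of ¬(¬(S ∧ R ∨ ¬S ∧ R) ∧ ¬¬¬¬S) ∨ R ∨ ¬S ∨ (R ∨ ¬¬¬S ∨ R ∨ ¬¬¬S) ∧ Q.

¬(¬(S ∧ R ∨ ¬S ∧ R) ∧ ¬¬¬¬S) ∨ R ∨ ¬S ∨ (R ∨ ¬¬¬S ∨ R ∨ ¬¬¬S) ∧ Q
= ¬(¬R ∧ ¬¬¬¬S) ∨ R ∨ ¬S ∨ (R ∨ ¬¬¬S ∨ R ∨ ¬¬¬S) ∧ Q
= R ∨ ¬¬¬S ∨ R ∨ ¬S ∨ (R ∨ ¬¬¬S ∨ R ∨ ¬¬¬S) ∧ Q
= R ∨ ¬¬¬S ∨ R ∨ ¬S ∨ (R ∨ ¬¬¬S ∨ R ∨ ¬S) ∧ Q
= R ∨ ¬¬¬S ∨ R ∨ ¬S
= R ∨ ¬S ∨ R ∨ ¬S
= R ∨ ¬S

R ∨ ¬S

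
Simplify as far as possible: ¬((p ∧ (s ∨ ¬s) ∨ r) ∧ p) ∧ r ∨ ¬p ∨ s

¬((p ∧ (s ∨ ¬s) ∨ r) ∧ p) ∧ r ∨ ¬p ∨ s
= ¬((p ∨ r) ∧ p) ∧ r ∨ ¬p ∨ s   — complement / identity
= ¬p ∧ r ∨ ¬p ∨ s   — absorption
= ¬p ∨ s   — absorption

¬p ∨ s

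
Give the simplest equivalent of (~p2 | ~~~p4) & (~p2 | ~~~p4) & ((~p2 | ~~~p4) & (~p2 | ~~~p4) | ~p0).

(~p2 | ~~~p4) & (~p2 | ~~~p4) & ((~p2 | ~~~p4) & (~p2 | ~~~p4) | ~p0)
= (~p2 | ~~~p4) & (~p2 | ~~~p4)
= ~p2 | ~~~p4
= ~p2 | ~p4

~p2 | ~p4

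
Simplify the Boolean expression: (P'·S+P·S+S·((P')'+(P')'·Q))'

(P'·S+P·S+S·((P')'+(P')'·Q))'
= (S+S·((P')'+(P')'·Q))'   [distribution]
= (S+S·(P')')'   [absorption]
= (S+S·P)'   [double negation]
= S'   [absorption]

S'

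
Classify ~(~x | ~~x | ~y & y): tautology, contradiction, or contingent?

contradiction

~(~x | ~~x | ~y & y)
= ~(~x | ~~x)
= x & ~x
= 0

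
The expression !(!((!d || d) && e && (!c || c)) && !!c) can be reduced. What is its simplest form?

!(!((!d || d) && e && (!c || c)) && !!c)
= (!d || d) && e && (!c || c) || !c
= (!d || d) && e || !c
= e || !c

e || !c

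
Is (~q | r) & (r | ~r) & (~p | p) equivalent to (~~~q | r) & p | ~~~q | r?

Yes

E1: (~q | r) & (r | ~r) & (~p | p)
    = (~q | r) & (r | ~r)
    = ~q | r
E2: (~~~q | r) & p | ~~~q | r
    = ~~~q | r
    = ~q | r
Both reduce to ~q | r, so they are equivalent.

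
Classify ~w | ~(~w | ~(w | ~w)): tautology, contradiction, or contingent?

tautology

~w | ~(~w | ~(w | ~w))
= ~w | w & (w | ~w)   [De Morgan]
= ~w | w   [complement / identity]
= 1   [complement]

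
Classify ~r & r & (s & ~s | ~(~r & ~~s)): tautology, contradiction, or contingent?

~r & r & (s & ~s | ~(~r & ~~s))
= ~r & r & (s & ~s | r | ~s)
= ~r & r & (r | ~s)
= ~r & r
= 0

contradiction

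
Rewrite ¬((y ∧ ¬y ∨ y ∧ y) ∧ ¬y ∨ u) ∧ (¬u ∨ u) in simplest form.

¬((y ∧ ¬y ∨ y ∧ y) ∧ ¬y ∨ u) ∧ (¬u ∨ u)
= ¬(y ∧ ¬y ∨ u) ∧ (¬u ∨ u)   [distribution]
= ¬u ∧ (¬u ∨ u)   [complement / identity]
= ¬u   [complement / identity]

¬u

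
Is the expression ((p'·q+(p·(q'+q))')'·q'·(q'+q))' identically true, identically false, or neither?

((p'·q+(p·(q'+q))')'·q'·(q'+q))'
= ((p'·q+p')'·q'·(q'+q))'
= ((p'·q+p')'·q')'
= ((p')'·q')'
= p'+q
This depends on p, q, so it is not a constant.

neither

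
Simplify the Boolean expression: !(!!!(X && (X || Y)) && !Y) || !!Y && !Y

X || Y

!(!!!(X && (X || Y)) && !Y) || !!Y && !Y
= !(!(X && (X || Y)) && !Y) || !!Y && !Y   (double negation)
= !(!(X && (X || Y)) && !Y) || Y && !Y   (double negation)
= !(!(X && (X || Y)) && !Y)   (complement / identity)
= X && (X || Y) || Y   (De Morgan)
= X || Y   (absorption)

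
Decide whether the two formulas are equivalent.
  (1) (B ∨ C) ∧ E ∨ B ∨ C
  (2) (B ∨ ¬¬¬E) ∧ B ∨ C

E1: (B ∨ C) ∧ E ∨ B ∨ C
    = B ∨ C   [absorption]
E2: (B ∨ ¬¬¬E) ∧ B ∨ C
    = (B ∨ ¬E) ∧ B ∨ C   [double negation]
    = B ∨ C   [absorption]
Both reduce to B ∨ C, so they are equivalent.

Yes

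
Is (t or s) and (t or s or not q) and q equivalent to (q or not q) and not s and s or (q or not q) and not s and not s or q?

No

E1: (t or s) and (t or s or not q) and q
    = (t or s) and q   (absorption)
E2: (q or not q) and not s and s or (q or not q) and not s and not s or q
    = (q or not q) and not s or q   (distribution)
    = not s or q   (complement / identity)
These differ: at q=0, s=0, t=0, E1 = 0 but E2 = 1.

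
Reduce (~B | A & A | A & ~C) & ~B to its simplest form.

(~B | A & A | A & ~C) & ~B
= (~B | A & (A | ~C)) & ~B
= (~B | A) & ~B
= ~B

~B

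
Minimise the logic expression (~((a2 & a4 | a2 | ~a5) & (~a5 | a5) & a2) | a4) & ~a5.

(~((a2 & a4 | a2 | ~a5) & (~a5 | a5) & a2) | a4) & ~a5
= (~((a2 & a4 | a2 | ~a5) & a2) | a4) & ~a5   — complement / identity
= (~((a2 | ~a5) & a2) | a4) & ~a5   — absorption
= (~a2 | a4) & ~a5   — absorption

(~a2 | a4) & ~a5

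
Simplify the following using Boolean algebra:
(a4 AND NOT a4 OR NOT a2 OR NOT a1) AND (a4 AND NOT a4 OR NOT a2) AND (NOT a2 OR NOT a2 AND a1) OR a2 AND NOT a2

NOT a2

(a4 AND NOT a4 OR NOT a2 OR NOT a1) AND (a4 AND NOT a4 OR NOT a2) AND (NOT a2 OR NOT a2 AND a1) OR a2 AND NOT a2
= (a4 AND NOT a4 OR NOT a2) AND (NOT a2 OR NOT a2 AND a1) OR a2 AND NOT a2   — absorption
= (a4 AND NOT a4 OR NOT a2) AND NOT a2 OR a2 AND NOT a2   — absorption
= NOT a2 AND NOT a2 OR a2 AND NOT a2   — complement / identity
= NOT a2   — distribution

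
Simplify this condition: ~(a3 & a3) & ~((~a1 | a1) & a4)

~(a3 & a3) & ~((~a1 | a1) & a4)
= ~a3 & ~((~a1 | a1) & a4)
= ~a3 & ~a4

~a3 & ~a4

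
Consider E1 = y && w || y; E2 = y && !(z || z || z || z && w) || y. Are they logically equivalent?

Yes

E1: y && w || y
    = y   — absorption
E2: y && !(z || z || z || z && w) || y
    = y && !(z || z || z && w) || y   — idempotence
    = y && !(z || z) || y   — absorption
    = y && !z || y   — idempotence
    = y   — absorption
Both reduce to y, so they are equivalent.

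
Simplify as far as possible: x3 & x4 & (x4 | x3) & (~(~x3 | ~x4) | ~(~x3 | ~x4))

x3 & x4

x3 & x4 & (x4 | x3) & (~(~x3 | ~x4) | ~(~x3 | ~x4))
= x3 & x4 & (x4 | x3) & ~(~x3 | ~x4)   (idempotence)
= x3 & x4 & ~(~x3 | ~x4)   (absorption)
= x3 & x4 & x3 & x4   (De Morgan)
= x3 & x4   (idempotence)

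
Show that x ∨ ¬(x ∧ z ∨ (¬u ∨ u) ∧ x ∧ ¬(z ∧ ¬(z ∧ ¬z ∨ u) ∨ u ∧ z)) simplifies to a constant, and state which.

x ∨ ¬(x ∧ z ∨ (¬u ∨ u) ∧ x ∧ ¬(z ∧ ¬(z ∧ ¬z ∨ u) ∨ u ∧ z))
= x ∨ ¬(x ∧ z ∨ (¬u ∨ u) ∧ x ∧ ¬(z ∧ ¬u ∨ u ∧ z))   — complement / identity
= x ∨ ¬(x ∧ z ∨ (¬u ∨ u) ∧ x ∧ ¬z)   — distribution
= x ∨ ¬(x ∧ z ∨ x ∧ ¬z)   — complement / identity
= x ∨ ¬x   — distribution
= True   — complement

True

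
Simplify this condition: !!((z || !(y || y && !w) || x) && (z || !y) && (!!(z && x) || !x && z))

z

!!((z || !(y || y && !w) || x) && (z || !y) && (!!(z && x) || !x && z))
= !!((z || !y || x) && (z || !y) && (!!(z && x) || !x && z))   (absorption)
= !!((z || !y || x) && (z || !y) && (z && x || !x && z))   (double negation)
= !!((z || !y) && (z && x || !x && z))   (absorption)
= (z || !y) && (z && x || !x && z)   (double negation)
= (z || !y) && z   (distribution)
= z   (absorption)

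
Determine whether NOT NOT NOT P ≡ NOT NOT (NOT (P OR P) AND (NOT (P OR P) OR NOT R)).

E1: NOT NOT NOT P
    = NOT P   (double negation)
E2: NOT NOT (NOT (P OR P) AND (NOT (P OR P) OR NOT R))
    = NOT NOT NOT (P OR P)   (absorption)
    = NOT (P OR P)   (double negation)
    = NOT P   (idempotence)
Both reduce to NOT P, so they are equivalent.

Yes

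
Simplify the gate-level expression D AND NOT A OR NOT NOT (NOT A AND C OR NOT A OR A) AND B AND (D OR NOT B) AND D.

D AND NOT A OR NOT NOT (NOT A AND C OR NOT A OR A) AND B AND (D OR NOT B) AND D
= D AND NOT A OR NOT NOT (NOT A OR A) AND B AND (D OR NOT B) AND D   (absorption)
= D AND NOT A OR NOT NOT (NOT A OR A) AND B AND D   (absorption)
= D AND NOT A OR (NOT A OR A) AND B AND D   (double negation)
= D AND NOT A OR B AND D   (complement / identity)
= (NOT A OR B) AND D   (distribution)

(NOT A OR B) AND D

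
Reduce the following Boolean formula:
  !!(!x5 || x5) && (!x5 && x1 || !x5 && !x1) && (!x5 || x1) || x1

!!(!x5 || x5) && (!x5 && x1 || !x5 && !x1) && (!x5 || x1) || x1
= (!x5 || x5) && (!x5 && x1 || !x5 && !x1) && (!x5 || x1) || x1   (double negation)
= (!x5 || x5) && !x5 && (!x5 || x1) || x1   (distribution)
= !x5 && (!x5 || x1) || x1   (complement / identity)
= !x5 || x1   (absorption)

!x5 || x1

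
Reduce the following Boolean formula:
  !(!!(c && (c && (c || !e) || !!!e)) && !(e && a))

!(!!(c && (c && (c || !e) || !!!e)) && !(e && a))
= !(!!(c && (c || !!!e)) && !(e && a))
= !(!!(c && (c || !e)) && !(e && a))
= !(!!c && !(e && a))
= !c || e && a

!c || e && a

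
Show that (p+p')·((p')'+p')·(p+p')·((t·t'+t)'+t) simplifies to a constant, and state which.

(p+p')·((p')'+p')·(p+p')·((t·t'+t)'+t)
= (p+p')·((p')'+p')·(p+p')·(t'+t)   (complement / identity)
= (p+p')·((p')'+p')·(p+p')   (complement / identity)
= (p+p')·(p+p')·(p+p')   (double negation)
= (p+p')·(p+p')   (idempotence)
= p+p'   (idempotence)
= 1   (complement)

1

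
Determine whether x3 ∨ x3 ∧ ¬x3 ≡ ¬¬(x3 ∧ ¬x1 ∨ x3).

E1: x3 ∨ x3 ∧ ¬x3
    = x3   [complement / identity]
E2: ¬¬(x3 ∧ ¬x1 ∨ x3)
    = x3 ∧ ¬x1 ∨ x3   [double negation]
    = x3   [absorption]
Both reduce to x3, so they are equivalent.

Yes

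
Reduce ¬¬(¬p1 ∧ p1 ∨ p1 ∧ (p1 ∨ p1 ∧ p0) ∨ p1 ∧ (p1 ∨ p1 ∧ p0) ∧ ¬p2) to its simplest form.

¬¬(¬p1 ∧ p1 ∨ p1 ∧ (p1 ∨ p1 ∧ p0) ∨ p1 ∧ (p1 ∨ p1 ∧ p0) ∧ ¬p2)
= ¬¬(¬p1 ∧ p1 ∨ p1 ∧ (p1 ∨ p1 ∧ p0))
= ¬¬(¬p1 ∧ p1 ∨ p1 ∧ p1)
= ¬¬p1
= p1

p1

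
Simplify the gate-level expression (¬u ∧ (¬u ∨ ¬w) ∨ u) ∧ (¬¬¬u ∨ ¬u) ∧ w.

¬u ∧ w

(¬u ∧ (¬u ∨ ¬w) ∨ u) ∧ (¬¬¬u ∨ ¬u) ∧ w
= (¬u ∧ (¬u ∨ ¬w) ∨ u) ∧ (¬u ∨ ¬u) ∧ w   [double negation]
= (¬u ∨ u) ∧ (¬u ∨ ¬u) ∧ w   [absorption]
= (¬u ∨ ¬u) ∧ w   [complement / identity]
= ¬u ∧ w   [idempotence]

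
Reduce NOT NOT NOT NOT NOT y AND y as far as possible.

NOT NOT NOT NOT NOT y AND y
= NOT NOT NOT y AND y   — double negation
= NOT y AND y   — double negation
= FALSE   — complement

FALSE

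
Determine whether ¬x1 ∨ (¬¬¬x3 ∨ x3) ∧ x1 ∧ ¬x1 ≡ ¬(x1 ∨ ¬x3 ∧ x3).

E1: ¬x1 ∨ (¬¬¬x3 ∨ x3) ∧ x1 ∧ ¬x1
    = ¬x1 ∨ (¬x3 ∨ x3) ∧ x1 ∧ ¬x1   [double negation]
    = ¬x1 ∨ x1 ∧ ¬x1   [complement / identity]
    = ¬x1   [complement / identity]
E2: ¬(x1 ∨ ¬x3 ∧ x3)
    = ¬x1   [complement / identity]
Both reduce to ¬x1, so they are equivalent.

Yes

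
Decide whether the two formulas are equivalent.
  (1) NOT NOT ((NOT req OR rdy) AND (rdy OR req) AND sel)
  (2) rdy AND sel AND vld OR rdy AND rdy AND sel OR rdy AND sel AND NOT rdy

E1: NOT NOT ((NOT req OR rdy) AND (rdy OR req) AND sel)
    = NOT NOT ((rdy OR NOT req AND req) AND sel)   — distribution
    = NOT NOT (rdy AND sel)   — complement / identity
    = rdy AND sel   — double negation
E2: rdy AND sel AND vld OR rdy AND rdy AND sel OR rdy AND sel AND NOT rdy
    = rdy AND sel AND vld OR rdy AND sel   — distribution
    = rdy AND sel   — absorption
Both reduce to rdy AND sel, so they are equivalent.

Yes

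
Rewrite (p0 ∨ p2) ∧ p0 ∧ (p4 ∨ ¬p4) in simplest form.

p0

(p0 ∨ p2) ∧ p0 ∧ (p4 ∨ ¬p4)
= p0 ∧ (p4 ∨ ¬p4)   — absorption
= p0   — complement / identity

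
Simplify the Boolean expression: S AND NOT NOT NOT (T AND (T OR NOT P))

S AND NOT NOT NOT (T AND (T OR NOT P))
= S AND NOT (T AND (T OR NOT P))   [double negation]
= S AND NOT T   [absorption]

S AND NOT T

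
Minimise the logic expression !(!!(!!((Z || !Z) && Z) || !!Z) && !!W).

!Z || !W

!(!!(!!((Z || !Z) && Z) || !!Z) && !!W)
= !(!(!((Z || !Z) && Z) && !Z) && !!W)   [De Morgan]
= !(!(!Z && !Z) && !!W)   [complement / identity]
= !Z && !Z || !W   [De Morgan]
= !Z || !W   [idempotence]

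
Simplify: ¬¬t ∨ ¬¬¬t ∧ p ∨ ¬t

True

¬¬t ∨ ¬¬¬t ∧ p ∨ ¬t
= ¬¬t ∨ ¬t ∧ p ∨ ¬t
= ¬¬t ∨ ¬t
= t ∨ ¬t
= True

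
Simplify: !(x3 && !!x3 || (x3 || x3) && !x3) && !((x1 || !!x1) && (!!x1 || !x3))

!x3 && !x1

!(x3 && !!x3 || (x3 || x3) && !x3) && !((x1 || !!x1) && (!!x1 || !x3))
= !(x3 && !!x3 || (x3 || x3) && !x3) && !(x1 && !x3 || !!x1)   [distribution]
= !(x3 && !!x3 || x3 && !x3) && !(x1 && !x3 || !!x1)   [idempotence]
= !(x3 && x3 || x3 && !x3) && !(x1 && !x3 || !!x1)   [double negation]
= !x3 && !(x1 && !x3 || !!x1)   [distribution]
= !x3 && !(x1 && !x3 || x1)   [double negation]
= !x3 && !x1   [absorption]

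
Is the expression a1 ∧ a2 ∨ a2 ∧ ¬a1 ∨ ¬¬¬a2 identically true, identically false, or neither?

a1 ∧ a2 ∨ a2 ∧ ¬a1 ∨ ¬¬¬a2
= a2 ∨ ¬¬¬a2
= a2 ∨ ¬a2
= True

identically true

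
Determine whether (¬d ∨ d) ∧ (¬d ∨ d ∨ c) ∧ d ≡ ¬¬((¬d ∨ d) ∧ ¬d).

No

E1: (¬d ∨ d) ∧ (¬d ∨ d ∨ c) ∧ d
    = (¬d ∨ d) ∧ d   (absorption)
    = d   (complement / identity)
E2: ¬¬((¬d ∨ d) ∧ ¬d)
    = ¬¬¬d   (complement / identity)
    = ¬d   (double negation)
These differ: at c=0, d=0, E1 = 0 but E2 = 1.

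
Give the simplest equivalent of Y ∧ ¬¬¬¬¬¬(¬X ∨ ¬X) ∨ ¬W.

Y ∧ ¬X ∨ ¬W

Y ∧ ¬¬¬¬¬¬(¬X ∨ ¬X) ∨ ¬W
= Y ∧ ¬¬¬¬¬¬¬X ∨ ¬W   (idempotence)
= Y ∧ ¬¬¬¬¬X ∨ ¬W   (double negation)
= Y ∧ ¬¬¬X ∨ ¬W   (double negation)
= Y ∧ ¬X ∨ ¬W   (double negation)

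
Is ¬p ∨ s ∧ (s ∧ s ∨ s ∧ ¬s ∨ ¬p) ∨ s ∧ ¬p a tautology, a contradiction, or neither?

neither

¬p ∨ s ∧ (s ∧ s ∨ s ∧ ¬s ∨ ¬p) ∨ s ∧ ¬p
= ¬p ∨ s ∧ (s ∨ ¬p) ∨ s ∧ ¬p   — distribution
= ¬p ∨ s ∨ s ∧ ¬p   — absorption
= ¬p ∨ s   — absorption
This depends on p, s, so it is not a constant.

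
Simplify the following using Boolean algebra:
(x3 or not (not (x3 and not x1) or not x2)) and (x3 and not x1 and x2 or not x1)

x3 and not x1

(x3 or not (not (x3 and not x1) or not x2)) and (x3 and not x1 and x2 or not x1)
= (x3 or x3 and not x1 and x2) and (x3 and not x1 and x2 or not x1)
= x3 and not x1 or x3 and not x1 and x2
= x3 and not x1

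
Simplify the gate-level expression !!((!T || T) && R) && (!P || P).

R

!!((!T || T) && R) && (!P || P)
= !!((!T || T) && R)
= !!R
= R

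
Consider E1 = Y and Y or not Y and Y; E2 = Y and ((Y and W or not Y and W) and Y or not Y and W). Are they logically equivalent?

E1: Y and Y or not Y and Y
    = Y   (distribution)
E2: Y and ((Y and W or not Y and W) and Y or not Y and W)
    = Y and (W and Y or not Y and W)   (distribution)
    = Y and W   (distribution)
These differ: at W=0, Y=1, E1 = 1 but E2 = 0.

No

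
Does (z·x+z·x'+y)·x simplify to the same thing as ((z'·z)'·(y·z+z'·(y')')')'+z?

E1: (z·x+z·x'+y)·x
    = (z+y)·x
E2: ((z'·z)'·(y·z+z'·(y')')')'+z
    = z'·z+y·z+z'·(y')'+z
    = y·z+z'·(y')'+z
    = y·z+z'·y+z
    = (z+z')·y+z
    = y+z
These differ: at x=0, y=1, z=1, E1 = 0 but E2 = 1.

No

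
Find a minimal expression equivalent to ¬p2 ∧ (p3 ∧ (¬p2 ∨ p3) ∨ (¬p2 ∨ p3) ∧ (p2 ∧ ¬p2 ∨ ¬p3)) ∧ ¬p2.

¬p2

¬p2 ∧ (p3 ∧ (¬p2 ∨ p3) ∨ (¬p2 ∨ p3) ∧ (p2 ∧ ¬p2 ∨ ¬p3)) ∧ ¬p2
= ¬p2 ∧ (p3 ∧ (¬p2 ∨ p3) ∨ (¬p2 ∨ p3) ∧ ¬p3) ∧ ¬p2   — complement / identity
= ¬p2 ∧ (¬p2 ∨ p3) ∧ ¬p2   — distribution
= ¬p2 ∧ ¬p2   — absorption
= ¬p2   — idempotence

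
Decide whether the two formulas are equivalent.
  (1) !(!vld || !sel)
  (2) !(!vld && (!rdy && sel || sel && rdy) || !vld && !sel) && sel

E1: !(!vld || !sel)
    = vld && sel
E2: !(!vld && (!rdy && sel || sel && rdy) || !vld && !sel) && sel
    = !(!vld && sel || !vld && !sel) && sel
    = !!vld && sel
    = vld && sel
Both reduce to vld && sel, so they are equivalent.

Yes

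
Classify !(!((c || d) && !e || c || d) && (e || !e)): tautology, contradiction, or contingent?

contingent

!(!((c || d) && !e || c || d) && (e || !e))
= !!((c || d) && !e || c || d)   [complement / identity]
= !!(c || d)   [absorption]
= c || d   [double negation]
This depends on c, d, so it is not a constant.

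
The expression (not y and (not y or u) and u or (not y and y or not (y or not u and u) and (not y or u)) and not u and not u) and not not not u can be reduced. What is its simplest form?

not y and not u

(not y and (not y or u) and u or (not y and y or not (y or not u and u) and (not y or u)) and not u and not u) and not not not u
= (not y and (not y or u) and u or (not y and y or not (y or not u and u) and (not y or u)) and not u) and not not not u
= (not y and (not y or u) and u or not (y or not u and u) and (not y or u) and not u) and not not not u
= (not y and (not y or u) and u or not y and (not y or u) and not u) and not not not u
= not y and (not y or u) and not not not u
= not y and (not y or u) and not u
= not y and not u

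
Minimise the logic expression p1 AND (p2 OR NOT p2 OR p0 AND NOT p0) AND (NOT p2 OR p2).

p1 AND (p2 OR NOT p2 OR p0 AND NOT p0) AND (NOT p2 OR p2)
= p1 AND (p2 OR NOT p2) AND (NOT p2 OR p2)   — complement / identity
= p1 AND (NOT p2 OR p2)   — complement / identity
= p1   — complement / identity

p1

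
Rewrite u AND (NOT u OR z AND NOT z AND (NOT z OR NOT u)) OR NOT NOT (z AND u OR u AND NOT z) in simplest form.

u AND (NOT u OR z AND NOT z AND (NOT z OR NOT u)) OR NOT NOT (z AND u OR u AND NOT z)
= u AND (NOT u OR z AND NOT z) OR NOT NOT (z AND u OR u AND NOT z)   — absorption
= u AND NOT u OR NOT NOT (z AND u OR u AND NOT z)   — complement / identity
= u AND NOT u OR NOT NOT u   — distribution
= u AND NOT u OR u   — double negation
= u   — complement / identity

u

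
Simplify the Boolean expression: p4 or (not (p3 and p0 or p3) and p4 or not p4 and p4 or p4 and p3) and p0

p4 or (not (p3 and p0 or p3) and p4 or not p4 and p4 or p4 and p3) and p0
= p4 or (not p3 and p4 or not p4 and p4 or p4 and p3) and p0   — absorption
= p4 or (not p3 and p4 or p4 and p3) and p0   — complement / identity
= p4 or p4 and p0   — distribution
= p4   — absorption

p4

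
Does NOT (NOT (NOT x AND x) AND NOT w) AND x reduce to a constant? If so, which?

NOT (NOT (NOT x AND x) AND NOT w) AND x
= (NOT x AND x OR w) AND x   (De Morgan)
= w AND x   (complement / identity)
This depends on w, x, so it is not a constant.

no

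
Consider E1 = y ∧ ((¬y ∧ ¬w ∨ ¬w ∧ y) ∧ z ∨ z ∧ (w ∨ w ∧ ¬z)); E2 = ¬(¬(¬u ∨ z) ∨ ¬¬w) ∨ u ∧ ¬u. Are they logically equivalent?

E1: y ∧ ((¬y ∧ ¬w ∨ ¬w ∧ y) ∧ z ∨ z ∧ (w ∨ w ∧ ¬z))
    = y ∧ (¬w ∧ z ∨ z ∧ (w ∨ w ∧ ¬z))
    = y ∧ (¬w ∧ z ∨ z ∧ w)
    = y ∧ z
E2: ¬(¬(¬u ∨ z) ∨ ¬¬w) ∨ u ∧ ¬u
    = ¬(¬(¬u ∨ z) ∨ ¬¬w)
    = (¬u ∨ z) ∧ ¬w
These differ: at u=0, w=0, y=0, z=1, E1 = 0 but E2 = 1.

No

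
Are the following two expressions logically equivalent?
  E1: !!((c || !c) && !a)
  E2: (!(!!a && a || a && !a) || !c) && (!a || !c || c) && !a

E1: !!((c || !c) && !a)
    = !!!a
    = !a
E2: (!(!!a && a || a && !a) || !c) && (!a || !c || c) && !a
    = (!(a && a || a && !a) || !c) && (!a || !c || c) && !a
    = (!a || !c) && (!a || !c || c) && !a
    = (!a || !c) && !a
    = !a
Both reduce to !a, so they are equivalent.

Yes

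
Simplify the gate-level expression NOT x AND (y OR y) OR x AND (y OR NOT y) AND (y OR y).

y

NOT x AND (y OR y) OR x AND (y OR NOT y) AND (y OR y)
= NOT x AND (y OR y) OR x AND (y OR y)   — complement / identity
= y OR y   — distribution
= y   — idempotence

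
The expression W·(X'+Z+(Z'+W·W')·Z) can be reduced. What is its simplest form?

W·(X'+Z)

W·(X'+Z+(Z'+W·W')·Z)
= W·(X'+Z+Z'·Z)
= W·(X'+Z)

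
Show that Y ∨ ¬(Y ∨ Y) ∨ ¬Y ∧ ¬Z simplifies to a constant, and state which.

Y ∨ ¬(Y ∨ Y) ∨ ¬Y ∧ ¬Z
= Y ∨ ¬Y ∨ ¬Y ∧ ¬Z   [idempotence]
= Y ∨ ¬Y   [absorption]
= True   [complement]

True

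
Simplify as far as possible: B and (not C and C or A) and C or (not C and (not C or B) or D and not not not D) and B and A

B and (not C and C or A) and C or (not C and (not C or B) or D and not not not D) and B and A
= B and (not C and C or A) and C or (not C or D and not not not D) and B and A
= B and (not C and C or A) and C or (not C or D and not D) and B and A
= B and (not C and C or A) and C or not C and B and A
= B and A and C or not C and B and A
= B and A

B and A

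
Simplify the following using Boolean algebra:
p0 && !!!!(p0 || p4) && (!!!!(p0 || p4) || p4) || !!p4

p0 || p4

p0 && !!!!(p0 || p4) && (!!!!(p0 || p4) || p4) || !!p4
= p0 && !!!!(p0 || p4) || !!p4   (absorption)
= p0 && !!(p0 || p4) || !!p4   (double negation)
= p0 && (p0 || p4) || !!p4   (double negation)
= p0 || !!p4   (absorption)
= p0 || p4   (double negation)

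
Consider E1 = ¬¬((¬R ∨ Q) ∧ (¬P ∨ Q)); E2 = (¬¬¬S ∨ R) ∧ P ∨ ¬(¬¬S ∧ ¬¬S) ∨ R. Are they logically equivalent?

No

E1: ¬¬((¬R ∨ Q) ∧ (¬P ∨ Q))
    = (¬R ∨ Q) ∧ (¬P ∨ Q)   (double negation)
    = Q ∨ ¬R ∧ ¬P   (distribution)
E2: (¬¬¬S ∨ R) ∧ P ∨ ¬(¬¬S ∧ ¬¬S) ∨ R
    = (¬¬¬S ∨ R) ∧ P ∨ ¬¬¬S ∨ R   (idempotence)
    = ¬¬¬S ∨ R   (absorption)
    = ¬S ∨ R   (double negation)
These differ: at P=0, Q=0, R=1, S=1, E1 = 0 but E2 = 1.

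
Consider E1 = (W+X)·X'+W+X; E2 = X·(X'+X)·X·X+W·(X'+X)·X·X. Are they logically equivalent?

No

E1: (W+X)·X'+W+X
    = W+X
E2: X·(X'+X)·X·X+W·(X'+X)·X·X
    = (X+W)·(X'+X)·X·X
    = (X+W)·X·X
    = (X+W)·X
    = X
These differ: at W=1, X=0, E1 = 1 but E2 = 0.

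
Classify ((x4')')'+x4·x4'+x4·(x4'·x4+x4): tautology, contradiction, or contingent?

((x4')')'+x4·x4'+x4·(x4'·x4+x4)
= ((x4')')'+x4·x4'+x4·x4   [complement / identity]
= x4'+x4·x4'+x4·x4   [double negation]
= x4'+x4·x4'+x4   [idempotence]
= x4'+x4   [complement / identity]
= 1   [complement]

tautology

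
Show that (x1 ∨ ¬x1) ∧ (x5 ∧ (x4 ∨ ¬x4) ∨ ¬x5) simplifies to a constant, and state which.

True

(x1 ∨ ¬x1) ∧ (x5 ∧ (x4 ∨ ¬x4) ∨ ¬x5)
= (x1 ∨ ¬x1) ∧ (x5 ∨ ¬x5)   — complement / identity
= x5 ∨ ¬x5   — complement / identity
= True   — complement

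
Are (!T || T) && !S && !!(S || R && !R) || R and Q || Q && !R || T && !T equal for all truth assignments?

E1: (!T || T) && !S && !!(S || R && !R) || R
    = !S && !!(S || R && !R) || R   [complement / identity]
    = !S && (S || R && !R) || R   [double negation]
    = !S && S || R   [complement / identity]
    = R   [complement / identity]
E2: Q || Q && !R || T && !T
    = Q || Q && !R   [complement / identity]
    = Q   [absorption]
These differ: at Q=0, R=1, S=1, T=0, E1 = 1 but E2 = 0.

No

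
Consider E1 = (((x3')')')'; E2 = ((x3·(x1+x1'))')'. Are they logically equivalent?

E1: (((x3')')')'
    = (x3')'   (double negation)
    = x3   (double negation)
E2: ((x3·(x1+x1'))')'
    = (x3')'   (complement / identity)
    = x3   (double negation)
Both reduce to x3, so they are equivalent.

Yes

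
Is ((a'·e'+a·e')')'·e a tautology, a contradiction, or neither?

((a'·e'+a·e')')'·e
= ((e')')'·e   (distribution)
= e'·e   (double negation)
= 0   (complement)

contradiction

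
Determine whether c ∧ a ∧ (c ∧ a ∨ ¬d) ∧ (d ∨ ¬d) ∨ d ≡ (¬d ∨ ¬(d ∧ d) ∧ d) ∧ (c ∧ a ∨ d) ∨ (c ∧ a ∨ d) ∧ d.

E1: c ∧ a ∧ (c ∧ a ∨ ¬d) ∧ (d ∨ ¬d) ∨ d
    = c ∧ a ∧ (c ∧ a ∨ ¬d) ∨ d   — complement / identity
    = c ∧ a ∨ d   — absorption
E2: (¬d ∨ ¬(d ∧ d) ∧ d) ∧ (c ∧ a ∨ d) ∨ (c ∧ a ∨ d) ∧ d
    = (¬d ∨ ¬d ∧ d) ∧ (c ∧ a ∨ d) ∨ (c ∧ a ∨ d) ∧ d   — idempotence
    = ¬d ∧ (c ∧ a ∨ d) ∨ (c ∧ a ∨ d) ∧ d   — complement / identity
    = c ∧ a ∨ d   — distribution
Both reduce to c ∧ a ∨ d, so they are equivalent.

Yes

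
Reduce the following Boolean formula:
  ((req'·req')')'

((req'·req')')'
= req'·req'   [double negation]
= req'   [idempotence]

req'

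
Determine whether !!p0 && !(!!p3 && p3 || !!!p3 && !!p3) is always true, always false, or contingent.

!!p0 && !(!!p3 && p3 || !!!p3 && !!p3)
= p0 && !(!!p3 && p3 || !!!p3 && !!p3)   (double negation)
= p0 && !(!!p3 && p3 || !p3 && !!p3)   (double negation)
= p0 && !!!p3   (distribution)
= p0 && !p3   (double negation)
This depends on p0, p3, so it is not a constant.

contingent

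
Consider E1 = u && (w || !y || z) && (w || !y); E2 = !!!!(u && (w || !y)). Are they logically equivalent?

Yes

E1: u && (w || !y || z) && (w || !y)
    = u && (w || !y)   — absorption
E2: !!!!(u && (w || !y))
    = !!(u && (w || !y))   — double negation
    = u && (w || !y)   — double negation
Both reduce to u && (w || !y), so they are equivalent.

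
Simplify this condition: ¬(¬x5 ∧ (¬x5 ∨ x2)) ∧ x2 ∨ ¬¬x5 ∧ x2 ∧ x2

¬(¬x5 ∧ (¬x5 ∨ x2)) ∧ x2 ∨ ¬¬x5 ∧ x2 ∧ x2
= ¬¬x5 ∧ x2 ∨ ¬¬x5 ∧ x2 ∧ x2   — absorption
= ¬¬x5 ∧ x2   — absorption
= x5 ∧ x2   — double negation

x5 ∧ x2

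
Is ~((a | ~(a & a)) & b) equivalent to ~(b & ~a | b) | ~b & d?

Yes

E1: ~((a | ~(a & a)) & b)
    = ~((a | ~a) & b)   (idempotence)
    = ~b   (complement / identity)
E2: ~(b & ~a | b) | ~b & d
    = ~b | ~b & d   (absorption)
    = ~b   (absorption)
Both reduce to ~b, so they are equivalent.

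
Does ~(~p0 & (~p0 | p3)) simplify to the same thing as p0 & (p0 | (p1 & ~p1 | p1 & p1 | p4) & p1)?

E1: ~(~p0 & (~p0 | p3))
    = ~~p0   — absorption
    = p0   — double negation
E2: p0 & (p0 | (p1 & ~p1 | p1 & p1 | p4) & p1)
    = p0 & (p0 | (p1 | p4) & p1)   — distribution
    = p0 & (p0 | p1)   — absorption
    = p0   — absorption
Both reduce to p0, so they are equivalent.

Yes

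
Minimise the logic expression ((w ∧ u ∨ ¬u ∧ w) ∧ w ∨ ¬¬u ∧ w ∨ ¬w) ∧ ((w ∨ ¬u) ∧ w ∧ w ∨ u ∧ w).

((w ∧ u ∨ ¬u ∧ w) ∧ w ∨ ¬¬u ∧ w ∨ ¬w) ∧ ((w ∨ ¬u) ∧ w ∧ w ∨ u ∧ w)
= ((w ∧ u ∨ ¬u ∧ w) ∧ w ∨ u ∧ w ∨ ¬w) ∧ ((w ∨ ¬u) ∧ w ∧ w ∨ u ∧ w)   [double negation]
= ((w ∧ u ∨ ¬u ∧ w) ∧ w ∨ u ∧ w ∨ ¬w) ∧ (w ∧ w ∨ u ∧ w)   [absorption]
= (w ∧ w ∨ u ∧ w ∨ ¬w) ∧ (w ∧ w ∨ u ∧ w)   [distribution]
= w ∧ w ∨ u ∧ w   [absorption]
= (w ∨ u) ∧ w   [distribution]
= w   [absorption]

w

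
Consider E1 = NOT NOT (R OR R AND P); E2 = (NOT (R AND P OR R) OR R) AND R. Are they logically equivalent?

Yes

E1: NOT NOT (R OR R AND P)
    = R OR R AND P   [double negation]
    = R   [absorption]
E2: (NOT (R AND P OR R) OR R) AND R
    = (NOT R OR R) AND R   [absorption]
    = R   [complement / identity]
Both reduce to R, so they are equivalent.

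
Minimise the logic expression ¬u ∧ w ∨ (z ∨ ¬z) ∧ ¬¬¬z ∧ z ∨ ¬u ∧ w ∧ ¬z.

¬u ∧ w ∨ (z ∨ ¬z) ∧ ¬¬¬z ∧ z ∨ ¬u ∧ w ∧ ¬z
= ¬u ∧ w ∨ ¬¬¬z ∧ z ∨ ¬u ∧ w ∧ ¬z   — complement / identity
= ¬u ∧ w ∨ ¬z ∧ z ∨ ¬u ∧ w ∧ ¬z   — double negation
= ¬u ∧ w ∨ ¬u ∧ w ∧ ¬z   — complement / identity
= ¬u ∧ w   — absorption

¬u ∧ w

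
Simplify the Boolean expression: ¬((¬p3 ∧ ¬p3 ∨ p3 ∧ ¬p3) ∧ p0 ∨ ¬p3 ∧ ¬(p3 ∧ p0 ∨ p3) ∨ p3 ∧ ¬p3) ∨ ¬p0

p3 ∨ ¬p0

¬((¬p3 ∧ ¬p3 ∨ p3 ∧ ¬p3) ∧ p0 ∨ ¬p3 ∧ ¬(p3 ∧ p0 ∨ p3) ∨ p3 ∧ ¬p3) ∨ ¬p0
= ¬((¬p3 ∧ ¬p3 ∨ p3 ∧ ¬p3) ∧ p0 ∨ ¬p3 ∧ ¬p3 ∨ p3 ∧ ¬p3) ∨ ¬p0   (absorption)
= ¬(¬p3 ∧ ¬p3 ∨ p3 ∧ ¬p3) ∨ ¬p0   (absorption)
= ¬¬p3 ∨ ¬p0   (distribution)
= p3 ∨ ¬p0   (double negation)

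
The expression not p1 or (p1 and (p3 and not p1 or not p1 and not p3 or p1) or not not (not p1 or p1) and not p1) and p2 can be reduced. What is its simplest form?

not p1 or p2

not p1 or (p1 and (p3 and not p1 or not p1 and not p3 or p1) or not not (not p1 or p1) and not p1) and p2
= not p1 or (p1 and (not p1 or p1) or not not (not p1 or p1) and not p1) and p2   — distribution
= not p1 or (p1 and (not p1 or p1) or (not p1 or p1) and not p1) and p2   — double negation
= not p1 or (not p1 or p1) and p2   — distribution
= not p1 or p2   — complement / identity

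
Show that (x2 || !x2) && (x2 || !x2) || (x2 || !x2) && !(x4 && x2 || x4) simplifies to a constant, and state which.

(x2 || !x2) && (x2 || !x2) || (x2 || !x2) && !(x4 && x2 || x4)
= x2 || !x2 || (x2 || !x2) && !(x4 && x2 || x4)   (idempotence)
= x2 || !x2 || (x2 || !x2) && !x4   (absorption)
= x2 || !x2   (absorption)
= true   (complement)

true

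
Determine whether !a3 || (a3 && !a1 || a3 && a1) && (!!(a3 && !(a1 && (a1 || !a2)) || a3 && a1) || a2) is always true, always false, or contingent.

always true

!a3 || (a3 && !a1 || a3 && a1) && (!!(a3 && !(a1 && (a1 || !a2)) || a3 && a1) || a2)
= !a3 || (a3 && !a1 || a3 && a1) && (a3 && !(a1 && (a1 || !a2)) || a3 && a1 || a2)
= !a3 || (a3 && !a1 || a3 && a1) && (a3 && !a1 || a3 && a1 || a2)
= !a3 || a3 && !a1 || a3 && a1
= !a3 || a3
= true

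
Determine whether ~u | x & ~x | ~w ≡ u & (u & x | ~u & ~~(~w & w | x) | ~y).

E1: ~u | x & ~x | ~w
    = ~u | ~w   [complement / identity]
E2: u & (u & x | ~u & ~~(~w & w | x) | ~y)
    = u & (u & x | ~u & ~~x | ~y)   [complement / identity]
    = u & (u & x | ~u & x | ~y)   [double negation]
    = u & (x | ~y)   [distribution]
These differ: at u=0, w=0, x=0, y=0, E1 = 1 but E2 = 0.

No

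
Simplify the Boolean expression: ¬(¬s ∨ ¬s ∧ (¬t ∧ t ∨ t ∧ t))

¬(¬s ∨ ¬s ∧ (¬t ∧ t ∨ t ∧ t))
= ¬(¬s ∨ ¬s ∧ t)   (distribution)
= ¬¬s   (absorption)
= s   (double negation)

s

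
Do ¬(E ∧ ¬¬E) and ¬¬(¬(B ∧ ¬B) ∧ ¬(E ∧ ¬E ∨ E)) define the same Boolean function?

E1: ¬(E ∧ ¬¬E)
    = ¬(E ∧ E)   — double negation
    = ¬E   — idempotence
E2: ¬¬(¬(B ∧ ¬B) ∧ ¬(E ∧ ¬E ∨ E))
    = ¬(B ∧ ¬B ∨ E ∧ ¬E ∨ E)   — De Morgan
    = ¬(B ∧ ¬B ∨ E)   — complement / identity
    = ¬E   — complement / identity
Both reduce to ¬E, so they are equivalent.

Yes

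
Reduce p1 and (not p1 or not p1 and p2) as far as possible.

False

p1 and (not p1 or not p1 and p2)
= p1 and not p1   — absorption
= False   — complement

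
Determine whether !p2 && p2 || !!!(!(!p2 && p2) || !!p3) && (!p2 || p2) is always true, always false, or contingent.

always false

!p2 && p2 || !!!(!(!p2 && p2) || !!p3) && (!p2 || p2)
= !p2 && p2 || !(!(!p2 && p2) || !!p3) && (!p2 || p2)   (double negation)
= !p2 && p2 || !(!(!p2 && p2) || !!p3)   (complement / identity)
= !p2 && p2 || !p2 && p2 && !p3   (De Morgan)
= !p2 && p2   (absorption)
= false   (complement)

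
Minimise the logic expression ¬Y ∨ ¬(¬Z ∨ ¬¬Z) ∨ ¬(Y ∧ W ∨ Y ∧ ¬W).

¬Y ∨ ¬(¬Z ∨ ¬¬Z) ∨ ¬(Y ∧ W ∨ Y ∧ ¬W)
= ¬Y ∨ ¬(¬Z ∨ ¬¬Z) ∨ ¬Y   — distribution
= ¬Y ∨ Z ∧ ¬Z ∨ ¬Y   — De Morgan
= ¬Y ∨ ¬Y   — complement / identity
= ¬Y   — idempotence

¬Y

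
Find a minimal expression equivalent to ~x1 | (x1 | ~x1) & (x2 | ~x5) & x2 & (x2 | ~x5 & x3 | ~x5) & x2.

~x1 | x2

~x1 | (x1 | ~x1) & (x2 | ~x5) & x2 & (x2 | ~x5 & x3 | ~x5) & x2
= ~x1 | (x2 | ~x5) & x2 & (x2 | ~x5 & x3 | ~x5) & x2
= ~x1 | (x2 | ~x5) & x2 & (x2 | ~x5) & x2
= ~x1 | (x2 | ~x5) & x2
= ~x1 | x2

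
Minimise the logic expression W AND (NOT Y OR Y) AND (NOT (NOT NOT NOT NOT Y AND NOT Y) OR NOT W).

W

W AND (NOT Y OR Y) AND (NOT (NOT NOT NOT NOT Y AND NOT Y) OR NOT W)
= W AND (NOT Y OR Y) AND (NOT (NOT NOT Y AND NOT Y) OR NOT W)   — double negation
= W AND (NOT Y OR Y) AND (NOT Y OR Y OR NOT W)   — De Morgan
= W AND (NOT Y OR Y)   — absorption
= W   — complement / identity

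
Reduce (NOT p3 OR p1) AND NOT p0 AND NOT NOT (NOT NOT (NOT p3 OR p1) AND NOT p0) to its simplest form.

(NOT p3 OR p1) AND NOT p0 AND NOT NOT (NOT NOT (NOT p3 OR p1) AND NOT p0)
= (NOT p3 OR p1) AND NOT p0 AND NOT NOT ((NOT p3 OR p1) AND NOT p0)   — double negation
= (NOT p3 OR p1) AND NOT p0 AND (NOT p3 OR p1) AND NOT p0   — double negation
= (NOT p3 OR p1) AND NOT p0   — idempotence

(NOT p3 OR p1) AND NOT p0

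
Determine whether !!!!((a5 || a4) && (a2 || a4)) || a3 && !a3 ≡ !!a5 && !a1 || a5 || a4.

No

E1: !!!!((a5 || a4) && (a2 || a4)) || a3 && !a3
    = !!!!((a5 || a4) && (a2 || a4))   [complement / identity]
    = !!((a5 || a4) && (a2 || a4))   [double negation]
    = (a5 || a4) && (a2 || a4)   [double negation]
    = a5 && a2 || a4   [distribution]
E2: !!a5 && !a1 || a5 || a4
    = a5 && !a1 || a5 || a4   [double negation]
    = a5 || a4   [absorption]
These differ: at a1=0, a2=0, a3=0, a4=0, a5=1, E1 = 0 but E2 = 1.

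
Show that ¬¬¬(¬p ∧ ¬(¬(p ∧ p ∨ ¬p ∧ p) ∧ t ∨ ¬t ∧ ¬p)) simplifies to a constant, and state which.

True

¬¬¬(¬p ∧ ¬(¬(p ∧ p ∨ ¬p ∧ p) ∧ t ∨ ¬t ∧ ¬p))
= ¬(¬p ∧ ¬(¬(p ∧ p ∨ ¬p ∧ p) ∧ t ∨ ¬t ∧ ¬p))   — double negation
= ¬(¬p ∧ ¬(¬p ∧ t ∨ ¬t ∧ ¬p))   — distribution
= p ∨ ¬p ∧ t ∨ ¬t ∧ ¬p   — De Morgan
= p ∨ ¬p   — distribution
= True   — complement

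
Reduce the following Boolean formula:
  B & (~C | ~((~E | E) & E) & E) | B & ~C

B & (~C | ~((~E | E) & E) & E) | B & ~C
= B & (~C | ~E & E) | B & ~C
= B & ~C | B & ~C
= B & ~C

B & ~C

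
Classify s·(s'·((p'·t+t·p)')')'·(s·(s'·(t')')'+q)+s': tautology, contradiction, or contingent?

tautology

s·(s'·((p'·t+t·p)')')'·(s·(s'·(t')')'+q)+s'
= s·(s'·(t')')'·(s·(s'·(t')')'+q)+s'
= s·(s'·(t')')'+s'
= s·(s+t')+s'
= s+s'
= 1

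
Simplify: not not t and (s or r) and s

t and s

not not t and (s or r) and s
= t and (s or r) and s
= t and s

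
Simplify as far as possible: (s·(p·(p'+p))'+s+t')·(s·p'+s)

(s·(p·(p'+p))'+s+t')·(s·p'+s)
= (s·p'+s+t')·(s·p'+s)   [complement / identity]
= s·p'+s   [absorption]
= s   [absorption]

s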